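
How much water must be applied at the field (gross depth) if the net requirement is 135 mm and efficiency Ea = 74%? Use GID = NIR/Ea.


Ea = 74% = 0.74
GID = NIR / Ea = 135 / 0.74 = 182.4324 mm

182.4324 mm


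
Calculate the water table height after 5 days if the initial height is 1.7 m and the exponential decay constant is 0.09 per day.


m = m0 * exp(-k*t)
m = 1.7 * exp(-0.09 * 5)
m = 1.7 * exp(-0.4500)

1.0840 m


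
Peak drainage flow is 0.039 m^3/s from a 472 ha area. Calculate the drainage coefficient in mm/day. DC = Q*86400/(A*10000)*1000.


DC = Q * 86400 / (A * 10000) * 1000
DC = 0.039 * 86400 / (472 * 10000) * 1000
DC = 3369600.0000 / 4720000

0.7139 mm/day


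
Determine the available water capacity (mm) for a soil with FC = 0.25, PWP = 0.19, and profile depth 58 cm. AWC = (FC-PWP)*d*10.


AWC = (FC - PWP) * d * 10
AWC = (0.25 - 0.19) * 58 * 10
AWC = 0.0600 * 58 * 10

34.8000 mm


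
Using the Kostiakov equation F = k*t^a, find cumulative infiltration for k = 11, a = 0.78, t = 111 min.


F = k * t^a = 11 * 111^0.78
F = 11 * 39.386911

433.2560 mm


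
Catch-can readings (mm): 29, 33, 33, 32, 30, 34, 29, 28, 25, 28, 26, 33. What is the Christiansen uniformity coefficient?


mean = 30.000000 mm
MAD = 2.500000 mm
CU = (1 - 2.500000/30.000000)*100

91.6667 %


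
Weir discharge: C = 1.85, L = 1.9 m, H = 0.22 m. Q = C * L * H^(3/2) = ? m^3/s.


Q = C * L * H^(3/2) = 1.85 * 1.9 * 0.22^1.5 = 1.85 * 1.9 * 0.103189

0.3627 m^3/s


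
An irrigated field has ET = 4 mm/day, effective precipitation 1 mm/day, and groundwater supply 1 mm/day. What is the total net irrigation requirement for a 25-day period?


Daily deficit = ET - Pe - GW = 4 - 1 - 1 = 2 mm/day
NIR = 2 * 25 = 50 mm

50.0000 mm


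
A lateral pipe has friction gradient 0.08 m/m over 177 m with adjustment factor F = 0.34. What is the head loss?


hf = J * L * F = 0.08 * 177 * 0.34 = 4.8144 m

4.8144 m


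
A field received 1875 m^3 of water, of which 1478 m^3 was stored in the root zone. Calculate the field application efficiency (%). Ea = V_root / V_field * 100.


Ea = V_root / V_field * 100 = 1478 / 1875 * 100 = 78.8267%

78.8267 %


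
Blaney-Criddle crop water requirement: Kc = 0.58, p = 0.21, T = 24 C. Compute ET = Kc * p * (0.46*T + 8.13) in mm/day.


ET = Kc * p * (0.46*T + 8.13)
ET = 0.58 * 0.21 * (0.46*24 + 8.13)
ET = 0.58 * 0.21 * 19.1700

2.3349 mm/day


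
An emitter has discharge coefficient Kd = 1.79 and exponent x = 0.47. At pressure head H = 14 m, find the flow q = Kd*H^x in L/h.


q = Kd * H^x = 1.79 * 14^0.47 = 1.79 * 3.456847

6.1878 L/h


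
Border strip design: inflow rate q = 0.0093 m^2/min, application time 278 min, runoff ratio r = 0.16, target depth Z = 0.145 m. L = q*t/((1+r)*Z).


L = q*t/((1+r)*Z)
L = 0.0093*278/((1+0.16)*0.145)
L = 2.5854/0.1682

15.3710 m


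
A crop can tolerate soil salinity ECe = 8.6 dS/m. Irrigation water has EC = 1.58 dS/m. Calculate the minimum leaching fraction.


LR = ECiw / (5*ECe - ECiw)
LR = 1.58 / (5*8.6 - 1.58)
LR = 1.58 / 41.4200

0.0381


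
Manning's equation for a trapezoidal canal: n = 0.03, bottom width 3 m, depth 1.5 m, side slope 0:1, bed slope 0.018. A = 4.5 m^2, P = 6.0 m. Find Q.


R = A/P = 4.5/6.0 = 0.750000
Q = (1/0.03) * 4.5 * 0.750000^(2/3) * 0.018^0.5

16.6125 m^3/s


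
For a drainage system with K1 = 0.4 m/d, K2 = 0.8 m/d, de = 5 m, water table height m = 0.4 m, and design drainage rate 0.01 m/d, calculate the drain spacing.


S^2 = 8*K2*de*m/q + 4*K1*m^2/q
S^2 = 8*0.8*5*0.4/0.01 + 4*0.4*0.4^2/0.01
S = sqrt(1305.6000)

36.1331 m


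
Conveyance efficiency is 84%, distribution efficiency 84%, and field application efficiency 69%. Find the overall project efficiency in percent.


Ec = 0.84, Eb = 0.84, Ea = 0.69
E = 0.84 * 0.84 * 0.69 * 100 = 48.6864%

48.6864 %


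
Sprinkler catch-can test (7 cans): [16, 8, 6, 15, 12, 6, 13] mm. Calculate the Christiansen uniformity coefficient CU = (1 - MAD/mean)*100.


mean = 10.857143 mm
MAD = 3.591837 mm
CU = (1 - 3.591837/10.857143)*100

66.9173 %


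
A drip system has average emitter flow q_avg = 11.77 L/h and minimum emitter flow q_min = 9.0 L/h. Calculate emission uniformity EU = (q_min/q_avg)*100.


EU = (q_min/q_avg)*100 = (9.0/11.77)*100 = 76.4656%

76.4656 %


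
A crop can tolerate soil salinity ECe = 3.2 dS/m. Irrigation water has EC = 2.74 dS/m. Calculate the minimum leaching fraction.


LR = ECiw / (5*ECe - ECiw)
LR = 2.74 / (5*3.2 - 2.74)
LR = 2.74 / 13.2600

0.2066


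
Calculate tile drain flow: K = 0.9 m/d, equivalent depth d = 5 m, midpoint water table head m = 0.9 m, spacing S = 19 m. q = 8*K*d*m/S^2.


q = 8*K*d*m/S^2
q = 8*0.9*5*0.9/19^2
q = 32.4000 / 361

0.0898 m/d


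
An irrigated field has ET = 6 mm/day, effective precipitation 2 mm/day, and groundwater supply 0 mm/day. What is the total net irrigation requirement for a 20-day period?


Daily deficit = ET - Pe - GW = 6 - 2 - 0 = 4 mm/day
NIR = 4 * 20 = 80 mm

80.0000 mm


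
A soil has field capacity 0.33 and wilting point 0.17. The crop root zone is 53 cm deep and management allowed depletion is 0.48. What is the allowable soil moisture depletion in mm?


SMD = (FC - PWP) * d * MAD * 10
SMD = (0.33 - 0.17) * 53 * 0.48 * 10
SMD = 0.1600 * 53 * 0.48 * 10

40.7040 mm


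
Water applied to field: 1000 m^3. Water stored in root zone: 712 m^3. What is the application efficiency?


Ea = V_root / V_field * 100 = 712 / 1000 * 100 = 71.2000%

71.2000 %


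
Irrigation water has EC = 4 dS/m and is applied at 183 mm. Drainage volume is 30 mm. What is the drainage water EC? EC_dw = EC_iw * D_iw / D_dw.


EC_dw = EC_iw * D_iw / D_dw
EC_dw = 4 * 183 / 30
EC_dw = 732 / 30

24.4000 dS/m


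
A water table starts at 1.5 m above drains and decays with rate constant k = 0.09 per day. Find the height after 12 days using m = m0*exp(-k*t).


m = m0 * exp(-k*t)
m = 1.5 * exp(-0.09 * 12)
m = 1.5 * exp(-1.0800)

0.5094 m


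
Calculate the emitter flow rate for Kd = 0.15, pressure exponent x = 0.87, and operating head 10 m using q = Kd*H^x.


q = Kd * H^x = 0.15 * 10^0.87 = 0.15 * 7.413102

1.1120 L/h


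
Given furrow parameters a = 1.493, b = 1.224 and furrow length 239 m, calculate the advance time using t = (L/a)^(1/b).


t = (L/a)^(1/b)
t = (239/1.493)^(1/1.224)
t = 160.080375^(1/1.224)

63.2310 min


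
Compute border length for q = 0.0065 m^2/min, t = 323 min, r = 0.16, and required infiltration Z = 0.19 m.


L = q*t/((1+r)*Z)
L = 0.0065*323/((1+0.16)*0.19)
L = 2.0995/0.2204

9.5259 m


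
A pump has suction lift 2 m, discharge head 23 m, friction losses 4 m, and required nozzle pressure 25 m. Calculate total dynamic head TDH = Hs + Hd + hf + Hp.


TDH = Hs + Hd + hf + Hp = 2 + 23 + 4 + 25 = 54

54 m


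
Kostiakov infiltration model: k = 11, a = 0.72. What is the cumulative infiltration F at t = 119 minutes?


F = k * t^a = 11 * 119^0.72
F = 11 * 31.217190

343.3891 mm


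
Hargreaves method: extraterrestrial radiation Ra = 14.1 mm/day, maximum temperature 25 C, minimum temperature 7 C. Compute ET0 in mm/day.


Tmean = (Tmax + Tmin)/2 = (25 + 7)/2 = 16.0
ET0 = 0.0023 * 14.1 * (16.0 + 17.8) * sqrt(25 - 7)
ET0 = 0.0023 * 14.1 * 33.8 * 4.242641

4.6505 mm/day


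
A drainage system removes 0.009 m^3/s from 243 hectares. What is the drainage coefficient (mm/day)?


DC = Q * 86400 / (A * 10000) * 1000
DC = 0.009 * 86400 / (243 * 10000) * 1000
DC = 777600.0000 / 2430000

0.3200 mm/day


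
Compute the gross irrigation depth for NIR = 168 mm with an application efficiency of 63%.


Ea = 63% = 0.63
GID = NIR / Ea = 168 / 0.63 = 266.6667 mm

266.6667 mm


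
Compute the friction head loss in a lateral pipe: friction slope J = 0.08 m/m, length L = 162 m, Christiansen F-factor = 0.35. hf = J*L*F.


hf = J * L * F = 0.08 * 162 * 0.35 = 4.5360 m

4.5360 m


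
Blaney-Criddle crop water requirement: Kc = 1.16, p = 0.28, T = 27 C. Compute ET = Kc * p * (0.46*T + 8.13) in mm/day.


ET = Kc * p * (0.46*T + 8.13)
ET = 1.16 * 0.28 * (0.46*27 + 8.13)
ET = 1.16 * 0.28 * 20.5500

6.6746 mm/day


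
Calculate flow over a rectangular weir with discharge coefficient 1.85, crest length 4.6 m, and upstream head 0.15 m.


Q = C * L * H^(3/2) = 1.85 * 4.6 * 0.15^1.5 = 1.85 * 4.6 * 0.058095

0.4944 m^3/s


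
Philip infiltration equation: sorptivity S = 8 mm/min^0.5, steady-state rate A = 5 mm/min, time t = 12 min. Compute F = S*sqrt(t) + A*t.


F = S*sqrt(t) + A*t
F = 8*sqrt(12) + 5*12
F = 8*3.464102 + 60

87.7128 mm


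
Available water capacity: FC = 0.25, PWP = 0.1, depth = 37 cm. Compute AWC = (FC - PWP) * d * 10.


AWC = (FC - PWP) * d * 10
AWC = (0.25 - 0.1) * 37 * 10
AWC = 0.1500 * 37 * 10

55.5000 mm


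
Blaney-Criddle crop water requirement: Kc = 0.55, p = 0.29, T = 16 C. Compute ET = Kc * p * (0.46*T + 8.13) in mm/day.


ET = Kc * p * (0.46*T + 8.13)
ET = 0.55 * 0.29 * (0.46*16 + 8.13)
ET = 0.55 * 0.29 * 15.4900

2.4707 mm/day


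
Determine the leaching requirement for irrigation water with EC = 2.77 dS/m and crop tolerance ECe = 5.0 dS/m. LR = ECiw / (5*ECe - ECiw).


LR = ECiw / (5*ECe - ECiw)
LR = 2.77 / (5*5.0 - 2.77)
LR = 2.77 / 22.2300

0.1246


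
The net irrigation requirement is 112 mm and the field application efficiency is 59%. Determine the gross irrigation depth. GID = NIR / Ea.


Ea = 59% = 0.59
GID = NIR / Ea = 112 / 0.59 = 189.8305 mm

189.8305 mm


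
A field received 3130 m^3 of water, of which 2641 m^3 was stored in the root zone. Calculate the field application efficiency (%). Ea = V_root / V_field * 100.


Ea = V_root / V_field * 100 = 2641 / 3130 * 100 = 84.3770%

84.3770 %


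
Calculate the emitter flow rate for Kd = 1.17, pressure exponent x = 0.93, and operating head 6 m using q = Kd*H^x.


q = Kd * H^x = 1.17 * 6^0.93 = 1.17 * 5.292741

6.1925 L/h


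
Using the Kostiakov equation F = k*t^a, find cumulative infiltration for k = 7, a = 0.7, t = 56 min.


F = k * t^a = 7 * 56^0.7
F = 7 * 16.739081

117.1736 mm


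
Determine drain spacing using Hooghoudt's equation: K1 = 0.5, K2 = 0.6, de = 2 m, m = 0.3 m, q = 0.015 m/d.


S^2 = 8*K2*de*m/q + 4*K1*m^2/q
S^2 = 8*0.6*2*0.3/0.015 + 4*0.5*0.3^2/0.015
S = sqrt(204.0000)

14.2829 m


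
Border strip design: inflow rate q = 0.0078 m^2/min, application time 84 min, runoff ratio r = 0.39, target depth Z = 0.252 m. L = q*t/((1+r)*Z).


L = q*t/((1+r)*Z)
L = 0.0078*84/((1+0.39)*0.252)
L = 0.6552/0.35028

1.8705 m


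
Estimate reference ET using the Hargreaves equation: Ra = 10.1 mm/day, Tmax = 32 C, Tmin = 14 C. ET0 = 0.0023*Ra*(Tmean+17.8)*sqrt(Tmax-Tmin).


Tmean = (Tmax + Tmin)/2 = (32 + 14)/2 = 23.0
ET0 = 0.0023 * 10.1 * (23.0 + 17.8) * sqrt(32 - 14)
ET0 = 0.0023 * 10.1 * 40.8 * 4.242641

4.0211 mm/day


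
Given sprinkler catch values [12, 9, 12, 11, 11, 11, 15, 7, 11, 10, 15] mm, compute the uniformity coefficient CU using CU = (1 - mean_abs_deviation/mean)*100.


mean = 11.272727 mm
MAD = 1.619835 mm
CU = (1 - 1.619835/11.272727)*100

85.6305 %


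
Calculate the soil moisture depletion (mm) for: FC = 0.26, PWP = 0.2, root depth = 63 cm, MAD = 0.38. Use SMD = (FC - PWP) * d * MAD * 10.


SMD = (FC - PWP) * d * MAD * 10
SMD = (0.26 - 0.2) * 63 * 0.38 * 10
SMD = 0.0600 * 63 * 0.38 * 10

14.3640 mm


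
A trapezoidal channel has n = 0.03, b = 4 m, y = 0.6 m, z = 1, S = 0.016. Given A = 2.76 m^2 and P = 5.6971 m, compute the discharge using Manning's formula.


R = A/P = 2.76/5.6971 = 0.484457
Q = (1/0.03) * 2.76 * 0.484457^(2/3) * 0.016^0.5

7.1782 m^3/s


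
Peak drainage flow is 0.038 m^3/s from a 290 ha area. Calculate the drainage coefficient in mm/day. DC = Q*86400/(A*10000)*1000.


DC = Q * 86400 / (A * 10000) * 1000
DC = 0.038 * 86400 / (290 * 10000) * 1000
DC = 3283200.0000 / 2900000

1.1321 mm/day


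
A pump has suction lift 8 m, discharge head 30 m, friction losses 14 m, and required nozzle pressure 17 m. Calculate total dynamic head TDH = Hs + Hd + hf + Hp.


TDH = Hs + Hd + hf + Hp = 8 + 30 + 14 + 17 = 69

69 m


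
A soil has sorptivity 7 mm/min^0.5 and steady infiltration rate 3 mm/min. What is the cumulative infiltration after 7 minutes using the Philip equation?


F = S*sqrt(t) + A*t
F = 7*sqrt(7) + 3*7
F = 7*2.645751 + 21

39.5203 mm


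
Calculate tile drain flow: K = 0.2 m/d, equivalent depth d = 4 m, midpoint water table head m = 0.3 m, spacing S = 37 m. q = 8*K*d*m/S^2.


q = 8*K*d*m/S^2
q = 8*0.2*4*0.3/37^2
q = 1.9200 / 1369

0.0014 m/d


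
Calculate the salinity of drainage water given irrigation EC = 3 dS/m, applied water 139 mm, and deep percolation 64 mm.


EC_dw = EC_iw * D_iw / D_dw
EC_dw = 3 * 139 / 64
EC_dw = 417 / 64

6.5156 dS/m


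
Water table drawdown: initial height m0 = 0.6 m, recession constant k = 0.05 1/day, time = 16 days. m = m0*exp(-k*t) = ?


m = m0 * exp(-k*t)
m = 0.6 * exp(-0.05 * 16)
m = 0.6 * exp(-0.8000)

0.2696 m


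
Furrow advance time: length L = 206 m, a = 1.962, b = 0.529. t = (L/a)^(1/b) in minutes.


t = (L/a)^(1/b)
t = (206/1.962)^(1/0.529)
t = 104.994903^(1/0.529)

6618.1083 min


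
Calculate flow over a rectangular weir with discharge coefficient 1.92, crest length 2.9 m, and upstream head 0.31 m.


Q = C * L * H^(3/2) = 1.92 * 2.9 * 0.31^1.5 = 1.92 * 2.9 * 0.172601

0.9610 m^3/s


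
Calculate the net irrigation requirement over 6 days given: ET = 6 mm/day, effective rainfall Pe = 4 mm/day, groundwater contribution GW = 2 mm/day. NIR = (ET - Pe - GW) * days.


Daily deficit = ET - Pe - GW = 6 - 4 - 2 = 0 mm/day
NIR = 0 * 6 = 0 mm

0 mm


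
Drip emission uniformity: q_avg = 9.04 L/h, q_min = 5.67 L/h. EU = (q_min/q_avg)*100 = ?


EU = (q_min/q_avg)*100 = (5.67/9.04)*100 = 62.7212%

62.7212 %


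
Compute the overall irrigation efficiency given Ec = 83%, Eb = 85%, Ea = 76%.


Ec = 0.83, Eb = 0.85, Ea = 0.76
E = 0.83 * 0.85 * 0.76 * 100 = 53.6180%

53.6180 %


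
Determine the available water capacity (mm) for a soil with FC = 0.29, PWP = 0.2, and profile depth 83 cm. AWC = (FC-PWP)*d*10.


AWC = (FC - PWP) * d * 10
AWC = (0.29 - 0.2) * 83 * 10
AWC = 0.0900 * 83 * 10

74.7000 mm


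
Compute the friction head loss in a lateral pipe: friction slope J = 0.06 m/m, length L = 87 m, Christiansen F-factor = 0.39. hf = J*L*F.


hf = J * L * F = 0.06 * 87 * 0.39 = 2.0358 m

2.0358 m


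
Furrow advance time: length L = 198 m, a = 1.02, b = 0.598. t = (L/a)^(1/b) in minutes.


t = (L/a)^(1/b)
t = (198/1.02)^(1/0.598)
t = 194.117647^(1/0.598)

6701.8651 min


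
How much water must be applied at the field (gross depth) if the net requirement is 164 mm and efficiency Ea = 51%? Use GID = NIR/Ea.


Ea = 51% = 0.51
GID = NIR / Ea = 164 / 0.51 = 321.5686 mm

321.5686 mm


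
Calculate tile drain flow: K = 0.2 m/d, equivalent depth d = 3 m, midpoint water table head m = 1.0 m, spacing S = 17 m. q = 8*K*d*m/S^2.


q = 8*K*d*m/S^2
q = 8*0.2*3*1.0/17^2
q = 4.8000 / 289

0.0166 m/d


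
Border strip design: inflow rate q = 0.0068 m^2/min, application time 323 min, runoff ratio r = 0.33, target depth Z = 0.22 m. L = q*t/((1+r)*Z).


L = q*t/((1+r)*Z)
L = 0.0068*323/((1+0.33)*0.22)
L = 2.1964/0.2926

7.5065 m


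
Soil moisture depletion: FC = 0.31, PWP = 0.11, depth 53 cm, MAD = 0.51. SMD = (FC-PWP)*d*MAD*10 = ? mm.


SMD = (FC - PWP) * d * MAD * 10
SMD = (0.31 - 0.11) * 53 * 0.51 * 10
SMD = 0.2000 * 53 * 0.51 * 10

54.0600 mm


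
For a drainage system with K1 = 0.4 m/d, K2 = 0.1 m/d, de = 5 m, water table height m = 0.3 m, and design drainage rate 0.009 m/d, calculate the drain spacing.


S^2 = 8*K2*de*m/q + 4*K1*m^2/q
S^2 = 8*0.1*5*0.3/0.009 + 4*0.4*0.3^2/0.009
S = sqrt(149.3333)

12.2202 m


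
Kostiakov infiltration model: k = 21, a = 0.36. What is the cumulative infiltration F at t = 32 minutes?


F = k * t^a = 21 * 32^0.36
F = 21 * 3.482202

73.1262 mm


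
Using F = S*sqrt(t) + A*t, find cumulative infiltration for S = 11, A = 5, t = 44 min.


F = S*sqrt(t) + A*t
F = 11*sqrt(44) + 5*44
F = 11*6.633250 + 220

292.9658 mm


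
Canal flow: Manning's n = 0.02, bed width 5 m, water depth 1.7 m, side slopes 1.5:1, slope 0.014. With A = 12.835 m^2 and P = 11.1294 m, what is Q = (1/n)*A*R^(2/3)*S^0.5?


R = A/P = 12.835/11.1294 = 1.153252
Q = (1/0.02) * 12.835 * 1.153252^(2/3) * 0.014^0.5

83.5050 m^3/s


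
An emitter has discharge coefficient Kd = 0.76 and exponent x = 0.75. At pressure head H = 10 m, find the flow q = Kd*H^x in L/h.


q = Kd * H^x = 0.76 * 10^0.75 = 0.76 * 5.623413

4.2738 L/h


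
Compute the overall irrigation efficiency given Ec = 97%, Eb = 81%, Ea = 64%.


Ec = 0.97, Eb = 0.81, Ea = 0.64
E = 0.97 * 0.81 * 0.64 * 100 = 50.2848%

50.2848 %


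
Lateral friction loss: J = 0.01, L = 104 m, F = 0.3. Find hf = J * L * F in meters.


hf = J * L * F = 0.01 * 104 * 0.3 = 0.3120 m

0.3120 m


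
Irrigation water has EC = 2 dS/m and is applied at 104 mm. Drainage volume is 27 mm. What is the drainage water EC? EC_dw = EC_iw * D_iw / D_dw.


EC_dw = EC_iw * D_iw / D_dw
EC_dw = 2 * 104 / 27
EC_dw = 208 / 27

7.7037 dS/m


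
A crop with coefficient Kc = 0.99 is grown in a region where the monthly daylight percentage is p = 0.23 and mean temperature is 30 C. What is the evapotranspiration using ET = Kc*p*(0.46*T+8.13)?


ET = Kc * p * (0.46*T + 8.13)
ET = 0.99 * 0.23 * (0.46*30 + 8.13)
ET = 0.99 * 0.23 * 21.9300

4.9935 mm/day


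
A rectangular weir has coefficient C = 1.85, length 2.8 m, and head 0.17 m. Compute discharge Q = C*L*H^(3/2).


Q = C * L * H^(3/2) = 1.85 * 2.8 * 0.17^1.5 = 1.85 * 2.8 * 0.070093

0.3631 m^3/s


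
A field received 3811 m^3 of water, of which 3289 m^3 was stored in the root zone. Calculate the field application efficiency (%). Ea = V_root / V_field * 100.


Ea = V_root / V_field * 100 = 3289 / 3811 * 100 = 86.3028%

86.3028 %


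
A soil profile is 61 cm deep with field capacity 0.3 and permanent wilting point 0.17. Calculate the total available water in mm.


AWC = (FC - PWP) * d * 10
AWC = (0.3 - 0.17) * 61 * 10
AWC = 0.1300 * 61 * 10

79.3000 mm


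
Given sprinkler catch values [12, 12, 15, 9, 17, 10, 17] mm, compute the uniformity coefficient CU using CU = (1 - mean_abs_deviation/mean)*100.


mean = 13.142857 mm
MAD = 2.734694 mm
CU = (1 - 2.734694/13.142857)*100

79.1925 %


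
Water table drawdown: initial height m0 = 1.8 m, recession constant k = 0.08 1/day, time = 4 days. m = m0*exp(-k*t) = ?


m = m0 * exp(-k*t)
m = 1.8 * exp(-0.08 * 4)
m = 1.8 * exp(-0.3200)

1.3071 m


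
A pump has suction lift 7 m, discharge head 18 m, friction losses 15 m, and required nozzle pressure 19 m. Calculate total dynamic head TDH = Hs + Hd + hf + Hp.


TDH = Hs + Hd + hf + Hp = 7 + 18 + 15 + 19 = 59

59 m


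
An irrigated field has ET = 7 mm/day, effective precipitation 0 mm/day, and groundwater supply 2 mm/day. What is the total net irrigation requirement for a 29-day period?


Daily deficit = ET - Pe - GW = 7 - 0 - 2 = 5 mm/day
NIR = 5 * 29 = 145 mm

145.0000 mm


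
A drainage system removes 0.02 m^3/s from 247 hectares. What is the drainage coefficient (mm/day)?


DC = Q * 86400 / (A * 10000) * 1000
DC = 0.02 * 86400 / (247 * 10000) * 1000
DC = 1728000.0000 / 2470000

0.6996 mm/day


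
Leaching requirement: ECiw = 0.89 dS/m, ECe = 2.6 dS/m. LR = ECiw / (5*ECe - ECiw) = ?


LR = ECiw / (5*ECe - ECiw)
LR = 0.89 / (5*2.6 - 0.89)
LR = 0.89 / 12.1100

0.0735


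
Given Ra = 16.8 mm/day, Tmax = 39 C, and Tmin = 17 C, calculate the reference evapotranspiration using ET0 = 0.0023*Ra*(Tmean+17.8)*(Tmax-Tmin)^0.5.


Tmean = (Tmax + Tmin)/2 = (39 + 17)/2 = 28.0
ET0 = 0.0023 * 16.8 * (28.0 + 17.8) * sqrt(39 - 17)
ET0 = 0.0023 * 16.8 * 45.8 * 4.690416

8.3007 mm/day


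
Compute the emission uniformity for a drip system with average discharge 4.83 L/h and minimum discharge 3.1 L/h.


EU = (q_min/q_avg)*100 = (3.1/4.83)*100 = 64.1822%

64.1822 %


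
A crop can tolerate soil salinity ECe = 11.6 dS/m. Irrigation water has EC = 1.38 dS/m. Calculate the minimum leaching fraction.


LR = ECiw / (5*ECe - ECiw)
LR = 1.38 / (5*11.6 - 1.38)
LR = 1.38 / 56.6200

0.0244


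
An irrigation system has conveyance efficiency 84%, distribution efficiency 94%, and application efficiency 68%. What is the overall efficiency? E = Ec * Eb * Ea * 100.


Ec = 0.84, Eb = 0.94, Ea = 0.68
E = 0.84 * 0.94 * 0.68 * 100 = 53.6928%

53.6928 %


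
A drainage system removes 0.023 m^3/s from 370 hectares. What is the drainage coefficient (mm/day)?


DC = Q * 86400 / (A * 10000) * 1000
DC = 0.023 * 86400 / (370 * 10000) * 1000
DC = 1987200.0000 / 3700000

0.5371 mm/day


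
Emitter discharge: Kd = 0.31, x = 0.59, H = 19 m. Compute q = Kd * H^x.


q = Kd * H^x = 0.31 * 19^0.59 = 0.31 * 5.681521

1.7613 L/h


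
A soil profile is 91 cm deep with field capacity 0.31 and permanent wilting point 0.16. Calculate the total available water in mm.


AWC = (FC - PWP) * d * 10
AWC = (0.31 - 0.16) * 91 * 10
AWC = 0.1500 * 91 * 10

136.5000 mm


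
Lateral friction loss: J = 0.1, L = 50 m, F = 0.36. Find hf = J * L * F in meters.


hf = J * L * F = 0.1 * 50 * 0.36 = 1.8000 m

1.8000 m


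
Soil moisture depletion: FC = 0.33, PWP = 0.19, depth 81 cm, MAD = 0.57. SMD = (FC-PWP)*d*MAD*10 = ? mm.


SMD = (FC - PWP) * d * MAD * 10
SMD = (0.33 - 0.19) * 81 * 0.57 * 10
SMD = 0.1400 * 81 * 0.57 * 10

64.6380 mm


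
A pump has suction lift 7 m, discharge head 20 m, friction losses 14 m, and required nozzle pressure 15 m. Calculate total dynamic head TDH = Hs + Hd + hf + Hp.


TDH = Hs + Hd + hf + Hp = 7 + 20 + 14 + 15 = 56

56 m


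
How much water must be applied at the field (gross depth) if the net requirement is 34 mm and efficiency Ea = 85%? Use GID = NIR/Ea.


Ea = 85% = 0.85
GID = NIR / Ea = 34 / 0.85 = 40.0000 mm

40.0000 mm


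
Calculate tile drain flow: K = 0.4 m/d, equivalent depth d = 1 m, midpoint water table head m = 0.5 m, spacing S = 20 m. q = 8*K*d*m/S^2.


q = 8*K*d*m/S^2
q = 8*0.4*1*0.5/20^2
q = 1.6000 / 400

0.0040 m/d


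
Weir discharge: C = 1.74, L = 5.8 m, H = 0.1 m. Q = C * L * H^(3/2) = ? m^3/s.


Q = C * L * H^(3/2) = 1.74 * 5.8 * 0.1^1.5 = 1.74 * 5.8 * 0.031623

0.3191 m^3/s


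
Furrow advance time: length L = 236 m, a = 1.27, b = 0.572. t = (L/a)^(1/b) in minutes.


t = (L/a)^(1/b)
t = (236/1.27)^(1/0.572)
t = 185.826772^(1/0.572)

9267.7119 min


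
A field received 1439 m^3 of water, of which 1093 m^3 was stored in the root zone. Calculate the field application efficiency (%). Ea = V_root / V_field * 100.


Ea = V_root / V_field * 100 = 1093 / 1439 * 100 = 75.9555%

75.9555 %


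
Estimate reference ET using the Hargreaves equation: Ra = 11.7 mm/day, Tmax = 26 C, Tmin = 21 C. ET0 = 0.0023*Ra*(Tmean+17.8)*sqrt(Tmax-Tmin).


Tmean = (Tmax + Tmin)/2 = (26 + 21)/2 = 23.5
ET0 = 0.0023 * 11.7 * (23.5 + 17.8) * sqrt(26 - 21)
ET0 = 0.0023 * 11.7 * 41.3 * 2.236068

2.4851 mm/day


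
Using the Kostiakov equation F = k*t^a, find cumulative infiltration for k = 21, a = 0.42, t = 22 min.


F = k * t^a = 21 * 22^0.42
F = 21 * 3.662836

76.9196 mm


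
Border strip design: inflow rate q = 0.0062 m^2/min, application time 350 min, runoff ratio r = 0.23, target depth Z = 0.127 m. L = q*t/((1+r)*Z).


L = q*t/((1+r)*Z)
L = 0.0062*350/((1+0.23)*0.127)
L = 2.17/0.15621

13.8916 m


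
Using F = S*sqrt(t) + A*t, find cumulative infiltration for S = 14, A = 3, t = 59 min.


F = S*sqrt(t) + A*t
F = 14*sqrt(59) + 3*59
F = 14*7.681146 + 177

284.5360 mm


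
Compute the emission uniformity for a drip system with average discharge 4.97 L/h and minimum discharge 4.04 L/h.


EU = (q_min/q_avg)*100 = (4.04/4.97)*100 = 81.2877%

81.2877 %


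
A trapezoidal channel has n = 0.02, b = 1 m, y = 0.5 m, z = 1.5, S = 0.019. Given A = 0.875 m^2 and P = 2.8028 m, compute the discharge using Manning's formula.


R = A/P = 0.875/2.8028 = 0.312188
Q = (1/0.02) * 0.875 * 0.312188^(2/3) * 0.019^0.5

2.7752 m^3/s


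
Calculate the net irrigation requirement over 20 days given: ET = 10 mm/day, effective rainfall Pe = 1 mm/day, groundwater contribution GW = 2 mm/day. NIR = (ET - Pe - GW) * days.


Daily deficit = ET - Pe - GW = 10 - 1 - 2 = 7 mm/day
NIR = 7 * 20 = 140 mm

140.0000 mm


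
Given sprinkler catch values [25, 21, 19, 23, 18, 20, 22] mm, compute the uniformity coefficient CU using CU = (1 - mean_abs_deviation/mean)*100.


mean = 21.142857 mm
MAD = 1.877551 mm
CU = (1 - 1.877551/21.142857)*100

91.1197 %


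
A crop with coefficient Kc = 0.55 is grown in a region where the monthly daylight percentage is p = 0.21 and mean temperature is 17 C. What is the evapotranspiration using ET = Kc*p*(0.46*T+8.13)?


ET = Kc * p * (0.46*T + 8.13)
ET = 0.55 * 0.21 * (0.46*17 + 8.13)
ET = 0.55 * 0.21 * 15.9500

1.8422 mm/day


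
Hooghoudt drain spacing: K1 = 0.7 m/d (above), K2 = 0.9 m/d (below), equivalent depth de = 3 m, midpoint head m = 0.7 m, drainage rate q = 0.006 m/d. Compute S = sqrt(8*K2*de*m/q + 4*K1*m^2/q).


S^2 = 8*K2*de*m/q + 4*K1*m^2/q
S^2 = 8*0.9*3*0.7/0.006 + 4*0.7*0.7^2/0.006
S = sqrt(2748.6667)

52.4277 m


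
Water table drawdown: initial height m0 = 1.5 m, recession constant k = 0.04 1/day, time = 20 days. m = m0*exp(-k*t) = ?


m = m0 * exp(-k*t)
m = 1.5 * exp(-0.04 * 20)
m = 1.5 * exp(-0.8000)

0.6740 m


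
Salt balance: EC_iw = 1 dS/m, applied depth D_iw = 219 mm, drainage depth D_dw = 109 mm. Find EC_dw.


EC_dw = EC_iw * D_iw / D_dw
EC_dw = 1 * 219 / 109
EC_dw = 219 / 109

2.0092 dS/m


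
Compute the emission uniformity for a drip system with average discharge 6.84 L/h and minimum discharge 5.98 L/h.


EU = (q_min/q_avg)*100 = (5.98/6.84)*100 = 87.4269%

87.4269 %


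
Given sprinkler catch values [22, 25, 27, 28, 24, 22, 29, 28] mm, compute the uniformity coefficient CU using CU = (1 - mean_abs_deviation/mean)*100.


mean = 25.625000 mm
MAD = 2.375000 mm
CU = (1 - 2.375000/25.625000)*100

90.7317 %


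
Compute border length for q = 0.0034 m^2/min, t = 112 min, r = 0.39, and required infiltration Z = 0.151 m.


L = q*t/((1+r)*Z)
L = 0.0034*112/((1+0.39)*0.151)
L = 0.3808/0.20989

1.8143 m


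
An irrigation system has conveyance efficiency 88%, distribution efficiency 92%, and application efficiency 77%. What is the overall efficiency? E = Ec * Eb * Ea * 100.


Ec = 0.88, Eb = 0.92, Ea = 0.77
E = 0.88 * 0.92 * 0.77 * 100 = 62.3392%

62.3392 %


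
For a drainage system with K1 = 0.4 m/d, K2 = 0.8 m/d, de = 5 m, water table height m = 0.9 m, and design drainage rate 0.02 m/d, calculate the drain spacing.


S^2 = 8*K2*de*m/q + 4*K1*m^2/q
S^2 = 8*0.8*5*0.9/0.02 + 4*0.4*0.9^2/0.02
S = sqrt(1504.8000)

38.7918 m


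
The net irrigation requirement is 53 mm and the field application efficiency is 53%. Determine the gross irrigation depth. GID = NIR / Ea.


Ea = 53% = 0.53
GID = NIR / Ea = 53 / 0.53 = 100.0000 mm

100.0000 mm


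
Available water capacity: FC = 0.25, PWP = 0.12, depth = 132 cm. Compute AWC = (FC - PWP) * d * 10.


AWC = (FC - PWP) * d * 10
AWC = (0.25 - 0.12) * 132 * 10
AWC = 0.1300 * 132 * 10

171.6000 mm


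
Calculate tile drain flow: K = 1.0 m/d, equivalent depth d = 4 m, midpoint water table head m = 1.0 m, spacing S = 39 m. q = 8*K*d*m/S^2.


q = 8*K*d*m/S^2
q = 8*1.0*4*1.0/39^2
q = 32.0000 / 1521

0.0210 m/d


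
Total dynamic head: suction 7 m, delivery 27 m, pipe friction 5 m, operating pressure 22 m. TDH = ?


TDH = Hs + Hd + hf + Hp = 7 + 27 + 5 + 22 = 61

61 m


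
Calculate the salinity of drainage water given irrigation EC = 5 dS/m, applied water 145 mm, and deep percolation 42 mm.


EC_dw = EC_iw * D_iw / D_dw
EC_dw = 5 * 145 / 42
EC_dw = 725 / 42

17.2619 dS/m


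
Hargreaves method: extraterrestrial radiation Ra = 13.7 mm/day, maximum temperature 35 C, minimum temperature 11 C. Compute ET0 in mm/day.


Tmean = (Tmax + Tmin)/2 = (35 + 11)/2 = 23.0
ET0 = 0.0023 * 13.7 * (23.0 + 17.8) * sqrt(35 - 11)
ET0 = 0.0023 * 13.7 * 40.8 * 4.898979

6.2982 mm/day


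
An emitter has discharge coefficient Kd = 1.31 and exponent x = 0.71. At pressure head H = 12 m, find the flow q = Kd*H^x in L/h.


q = Kd * H^x = 1.31 * 12^0.71 = 1.31 * 5.837390

7.6470 L/h


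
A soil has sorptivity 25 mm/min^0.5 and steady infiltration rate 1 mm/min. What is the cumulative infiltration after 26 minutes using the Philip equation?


F = S*sqrt(t) + A*t
F = 25*sqrt(26) + 1*26
F = 25*5.099020 + 26

153.4755 mm


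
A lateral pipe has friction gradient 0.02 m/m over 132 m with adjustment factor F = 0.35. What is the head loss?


hf = J * L * F = 0.02 * 132 * 0.35 = 0.9240 m

0.9240 m


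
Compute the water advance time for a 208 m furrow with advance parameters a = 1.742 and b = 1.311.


t = (L/a)^(1/b)
t = (208/1.742)^(1/1.311)
t = 119.402985^(1/1.311)

38.3971 min


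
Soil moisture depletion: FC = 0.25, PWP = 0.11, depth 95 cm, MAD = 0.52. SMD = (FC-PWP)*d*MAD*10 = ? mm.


SMD = (FC - PWP) * d * MAD * 10
SMD = (0.25 - 0.11) * 95 * 0.52 * 10
SMD = 0.1400 * 95 * 0.52 * 10

69.1600 mm


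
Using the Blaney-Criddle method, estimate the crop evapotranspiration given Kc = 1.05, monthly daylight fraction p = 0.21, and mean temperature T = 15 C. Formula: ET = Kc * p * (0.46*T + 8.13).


ET = Kc * p * (0.46*T + 8.13)
ET = 1.05 * 0.21 * (0.46*15 + 8.13)
ET = 1.05 * 0.21 * 15.0300

3.3141 mm/day


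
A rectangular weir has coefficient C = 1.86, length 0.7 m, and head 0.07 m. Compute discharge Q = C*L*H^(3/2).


Q = C * L * H^(3/2) = 1.86 * 0.7 * 0.07^1.5 = 1.86 * 0.7 * 0.018520

0.0241 m^3/s


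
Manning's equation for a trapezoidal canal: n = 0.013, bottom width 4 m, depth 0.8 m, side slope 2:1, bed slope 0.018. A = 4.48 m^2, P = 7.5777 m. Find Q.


R = A/P = 4.48/7.5777 = 0.591208
Q = (1/0.013) * 4.48 * 0.591208^(2/3) * 0.018^0.5

32.5685 m^3/s


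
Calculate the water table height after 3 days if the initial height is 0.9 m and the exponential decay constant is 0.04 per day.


m = m0 * exp(-k*t)
m = 0.9 * exp(-0.04 * 3)
m = 0.9 * exp(-0.1200)

0.7982 m


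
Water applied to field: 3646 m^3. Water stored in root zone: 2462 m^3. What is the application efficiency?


Ea = V_root / V_field * 100 = 2462 / 3646 * 100 = 67.5261%

67.5261 %


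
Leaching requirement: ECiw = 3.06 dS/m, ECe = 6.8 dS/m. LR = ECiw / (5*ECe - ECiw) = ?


LR = ECiw / (5*ECe - ECiw)
LR = 3.06 / (5*6.8 - 3.06)
LR = 3.06 / 30.9400

0.0989


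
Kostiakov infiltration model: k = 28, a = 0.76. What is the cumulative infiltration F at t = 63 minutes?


F = k * t^a = 28 * 63^0.76
F = 28 * 23.307668

652.6147 mm


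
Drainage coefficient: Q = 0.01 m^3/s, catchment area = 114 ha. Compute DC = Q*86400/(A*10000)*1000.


DC = Q * 86400 / (A * 10000) * 1000
DC = 0.01 * 86400 / (114 * 10000) * 1000
DC = 864000.0000 / 1140000

0.7579 mm/day


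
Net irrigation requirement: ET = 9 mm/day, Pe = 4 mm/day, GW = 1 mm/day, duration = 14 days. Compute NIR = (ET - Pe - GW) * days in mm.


Daily deficit = ET - Pe - GW = 9 - 4 - 1 = 4 mm/day
NIR = 4 * 14 = 56 mm

56.0000 mm


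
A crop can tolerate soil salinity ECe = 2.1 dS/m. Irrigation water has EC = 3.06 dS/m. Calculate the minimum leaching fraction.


LR = ECiw / (5*ECe - ECiw)
LR = 3.06 / (5*2.1 - 3.06)
LR = 3.06 / 7.4400

0.4113


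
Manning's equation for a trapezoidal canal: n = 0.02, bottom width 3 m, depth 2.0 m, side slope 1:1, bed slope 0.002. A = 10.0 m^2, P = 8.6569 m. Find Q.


R = A/P = 10.0/8.6569 = 1.155148
Q = (1/0.02) * 10.0 * 1.155148^(2/3) * 0.002^0.5

24.6175 m^3/s


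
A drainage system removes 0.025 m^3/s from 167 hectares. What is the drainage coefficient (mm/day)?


DC = Q * 86400 / (A * 10000) * 1000
DC = 0.025 * 86400 / (167 * 10000) * 1000
DC = 2160000.0000 / 1670000

1.2934 mm/day


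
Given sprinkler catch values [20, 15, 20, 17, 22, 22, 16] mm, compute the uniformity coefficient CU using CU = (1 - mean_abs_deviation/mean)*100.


mean = 18.857143 mm
MAD = 2.448980 mm
CU = (1 - 2.448980/18.857143)*100

87.0130 %


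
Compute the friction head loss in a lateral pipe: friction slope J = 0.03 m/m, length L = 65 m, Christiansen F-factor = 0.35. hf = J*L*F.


hf = J * L * F = 0.03 * 65 * 0.35 = 0.6825 m

0.6825 m


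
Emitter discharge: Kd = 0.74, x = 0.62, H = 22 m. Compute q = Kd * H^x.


q = Kd * H^x = 0.74 * 22^0.62 = 0.74 * 6.796762

5.0296 L/h


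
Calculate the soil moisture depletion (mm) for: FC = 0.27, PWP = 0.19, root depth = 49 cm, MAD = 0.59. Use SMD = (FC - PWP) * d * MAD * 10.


SMD = (FC - PWP) * d * MAD * 10
SMD = (0.27 - 0.19) * 49 * 0.59 * 10
SMD = 0.0800 * 49 * 0.59 * 10

23.1280 mm


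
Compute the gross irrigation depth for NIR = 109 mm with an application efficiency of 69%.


Ea = 69% = 0.69
GID = NIR / Ea = 109 / 0.69 = 157.9710 mm

157.9710 mm


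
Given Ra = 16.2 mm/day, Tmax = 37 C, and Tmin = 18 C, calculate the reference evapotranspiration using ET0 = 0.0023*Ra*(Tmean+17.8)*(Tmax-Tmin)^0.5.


Tmean = (Tmax + Tmin)/2 = (37 + 18)/2 = 27.5
ET0 = 0.0023 * 16.2 * (27.5 + 17.8) * sqrt(37 - 18)
ET0 = 0.0023 * 16.2 * 45.3 * 4.358899

7.3573 mm/day


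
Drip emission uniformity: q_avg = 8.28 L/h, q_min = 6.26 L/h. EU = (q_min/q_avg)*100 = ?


EU = (q_min/q_avg)*100 = (6.26/8.28)*100 = 75.6039%

75.6039 %


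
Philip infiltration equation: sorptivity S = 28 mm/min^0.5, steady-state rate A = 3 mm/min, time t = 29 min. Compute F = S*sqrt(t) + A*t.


F = S*sqrt(t) + A*t
F = 28*sqrt(29) + 3*29
F = 28*5.385165 + 87

237.7846 mm


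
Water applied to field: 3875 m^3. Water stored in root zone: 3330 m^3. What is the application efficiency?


Ea = V_root / V_field * 100 = 3330 / 3875 * 100 = 85.9355%

85.9355 %


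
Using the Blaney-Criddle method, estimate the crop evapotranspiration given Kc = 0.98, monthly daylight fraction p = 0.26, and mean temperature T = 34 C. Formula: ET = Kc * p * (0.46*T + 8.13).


ET = Kc * p * (0.46*T + 8.13)
ET = 0.98 * 0.26 * (0.46*34 + 8.13)
ET = 0.98 * 0.26 * 23.7700

6.0566 mm/day


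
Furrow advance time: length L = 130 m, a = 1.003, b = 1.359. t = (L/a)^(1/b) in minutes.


t = (L/a)^(1/b)
t = (130/1.003)^(1/1.359)
t = 129.611167^(1/1.359)

35.8556 min


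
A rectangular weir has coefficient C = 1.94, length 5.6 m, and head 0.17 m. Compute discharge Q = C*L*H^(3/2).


Q = C * L * H^(3/2) = 1.94 * 5.6 * 0.17^1.5 = 1.94 * 5.6 * 0.070093

0.7615 m^3/s


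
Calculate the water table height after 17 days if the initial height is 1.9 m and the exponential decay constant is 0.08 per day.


m = m0 * exp(-k*t)
m = 1.9 * exp(-0.08 * 17)
m = 1.9 * exp(-1.3600)

0.4877 m


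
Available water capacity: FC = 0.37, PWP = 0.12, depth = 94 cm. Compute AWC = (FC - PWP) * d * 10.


AWC = (FC - PWP) * d * 10
AWC = (0.37 - 0.12) * 94 * 10
AWC = 0.2500 * 94 * 10

235.0000 mm


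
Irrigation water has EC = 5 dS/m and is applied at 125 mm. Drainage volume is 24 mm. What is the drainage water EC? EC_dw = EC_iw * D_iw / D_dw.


EC_dw = EC_iw * D_iw / D_dw
EC_dw = 5 * 125 / 24
EC_dw = 625 / 24

26.0417 dS/m


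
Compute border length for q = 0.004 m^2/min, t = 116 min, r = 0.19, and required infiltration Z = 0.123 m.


L = q*t/((1+r)*Z)
L = 0.004*116/((1+0.19)*0.123)
L = 0.464/0.14637

3.1700 m


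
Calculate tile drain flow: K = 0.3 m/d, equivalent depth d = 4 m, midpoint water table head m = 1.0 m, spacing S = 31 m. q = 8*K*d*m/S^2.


q = 8*K*d*m/S^2
q = 8*0.3*4*1.0/31^2
q = 9.6000 / 961

0.0100 m/d


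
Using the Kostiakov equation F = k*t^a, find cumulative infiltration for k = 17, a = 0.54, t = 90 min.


F = k * t^a = 17 * 90^0.54
F = 17 * 11.357715

193.0812 mm


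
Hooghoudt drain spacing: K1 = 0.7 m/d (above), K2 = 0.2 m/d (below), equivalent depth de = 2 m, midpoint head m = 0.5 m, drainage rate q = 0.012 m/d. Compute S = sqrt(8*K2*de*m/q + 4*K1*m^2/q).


S^2 = 8*K2*de*m/q + 4*K1*m^2/q
S^2 = 8*0.2*2*0.5/0.012 + 4*0.7*0.5^2/0.012
S = sqrt(191.6667)

13.8444 m


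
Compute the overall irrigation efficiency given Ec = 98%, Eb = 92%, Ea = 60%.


Ec = 0.98, Eb = 0.92, Ea = 0.6
E = 0.98 * 0.92 * 0.6 * 100 = 54.0960%

54.0960 %


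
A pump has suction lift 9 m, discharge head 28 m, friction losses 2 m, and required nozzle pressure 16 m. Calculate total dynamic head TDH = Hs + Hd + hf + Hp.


TDH = Hs + Hd + hf + Hp = 9 + 28 + 2 + 16 = 55

55 m


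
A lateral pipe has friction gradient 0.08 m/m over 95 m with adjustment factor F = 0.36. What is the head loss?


hf = J * L * F = 0.08 * 95 * 0.36 = 2.7360 m

2.7360 m


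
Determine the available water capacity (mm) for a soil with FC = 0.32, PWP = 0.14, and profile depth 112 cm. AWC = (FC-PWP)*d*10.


AWC = (FC - PWP) * d * 10
AWC = (0.32 - 0.14) * 112 * 10
AWC = 0.1800 * 112 * 10

201.6000 mm


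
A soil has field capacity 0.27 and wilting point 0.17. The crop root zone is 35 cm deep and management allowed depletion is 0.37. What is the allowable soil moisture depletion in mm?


SMD = (FC - PWP) * d * MAD * 10
SMD = (0.27 - 0.17) * 35 * 0.37 * 10
SMD = 0.1000 * 35 * 0.37 * 10

12.9500 mm


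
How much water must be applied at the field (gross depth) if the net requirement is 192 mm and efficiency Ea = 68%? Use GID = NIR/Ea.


Ea = 68% = 0.68
GID = NIR / Ea = 192 / 0.68 = 282.3529 mm

282.3529 mm


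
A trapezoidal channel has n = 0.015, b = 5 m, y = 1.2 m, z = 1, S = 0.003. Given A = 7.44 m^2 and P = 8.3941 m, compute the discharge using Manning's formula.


R = A/P = 7.44/8.3941 = 0.886337
Q = (1/0.015) * 7.44 * 0.886337^(2/3) * 0.003^0.5

25.0673 m^3/s


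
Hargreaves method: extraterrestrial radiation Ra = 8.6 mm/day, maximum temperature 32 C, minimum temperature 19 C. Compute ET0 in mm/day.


Tmean = (Tmax + Tmin)/2 = (32 + 19)/2 = 25.5
ET0 = 0.0023 * 8.6 * (25.5 + 17.8) * sqrt(32 - 19)
ET0 = 0.0023 * 8.6 * 43.3 * 3.605551

3.0881 mm/day


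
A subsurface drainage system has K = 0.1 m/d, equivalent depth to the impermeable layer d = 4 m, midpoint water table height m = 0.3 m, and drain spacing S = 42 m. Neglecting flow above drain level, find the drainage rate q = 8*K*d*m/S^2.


q = 8*K*d*m/S^2
q = 8*0.1*4*0.3/42^2
q = 0.9600 / 1764

5.4422e-04 m/d


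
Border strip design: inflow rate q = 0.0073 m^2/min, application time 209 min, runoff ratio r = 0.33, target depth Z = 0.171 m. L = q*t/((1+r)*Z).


L = q*t/((1+r)*Z)
L = 0.0073*209/((1+0.33)*0.171)
L = 1.5257/0.22743

6.7084 m


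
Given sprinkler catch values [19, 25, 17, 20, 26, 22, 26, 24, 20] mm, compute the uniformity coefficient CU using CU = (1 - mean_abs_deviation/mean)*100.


mean = 22.111111 mm
MAD = 2.790123 mm
CU = (1 - 2.790123/22.111111)*100

87.3814 %


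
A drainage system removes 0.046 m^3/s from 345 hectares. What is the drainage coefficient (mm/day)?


DC = Q * 86400 / (A * 10000) * 1000
DC = 0.046 * 86400 / (345 * 10000) * 1000
DC = 3974400.0000 / 3450000

1.1520 mm/day


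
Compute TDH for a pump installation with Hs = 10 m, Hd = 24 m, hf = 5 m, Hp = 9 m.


TDH = Hs + Hd + hf + Hp = 10 + 24 + 5 + 9 = 48

48 m


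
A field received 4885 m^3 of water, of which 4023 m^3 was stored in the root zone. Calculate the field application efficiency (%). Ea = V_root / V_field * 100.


Ea = V_root / V_field * 100 = 4023 / 4885 * 100 = 82.3541%

82.3541 %


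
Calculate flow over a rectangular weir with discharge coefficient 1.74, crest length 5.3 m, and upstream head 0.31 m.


Q = C * L * H^(3/2) = 1.74 * 5.3 * 0.31^1.5 = 1.74 * 5.3 * 0.172601

1.5917 m^3/s
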